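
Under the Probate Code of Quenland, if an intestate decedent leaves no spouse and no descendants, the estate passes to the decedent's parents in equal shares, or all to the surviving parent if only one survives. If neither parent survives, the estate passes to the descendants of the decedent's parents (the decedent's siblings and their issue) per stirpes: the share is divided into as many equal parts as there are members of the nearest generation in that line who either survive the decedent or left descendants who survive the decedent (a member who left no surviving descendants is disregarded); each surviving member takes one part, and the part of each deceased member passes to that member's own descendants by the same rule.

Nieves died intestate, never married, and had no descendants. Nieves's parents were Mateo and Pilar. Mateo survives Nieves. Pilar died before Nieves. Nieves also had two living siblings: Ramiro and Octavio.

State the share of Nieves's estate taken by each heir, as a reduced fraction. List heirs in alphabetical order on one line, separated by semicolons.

Mateo 1

Only one parent, Mateo, survives, so Mateo takes the entire estate. The siblings take nothing because a surviving parent has priority.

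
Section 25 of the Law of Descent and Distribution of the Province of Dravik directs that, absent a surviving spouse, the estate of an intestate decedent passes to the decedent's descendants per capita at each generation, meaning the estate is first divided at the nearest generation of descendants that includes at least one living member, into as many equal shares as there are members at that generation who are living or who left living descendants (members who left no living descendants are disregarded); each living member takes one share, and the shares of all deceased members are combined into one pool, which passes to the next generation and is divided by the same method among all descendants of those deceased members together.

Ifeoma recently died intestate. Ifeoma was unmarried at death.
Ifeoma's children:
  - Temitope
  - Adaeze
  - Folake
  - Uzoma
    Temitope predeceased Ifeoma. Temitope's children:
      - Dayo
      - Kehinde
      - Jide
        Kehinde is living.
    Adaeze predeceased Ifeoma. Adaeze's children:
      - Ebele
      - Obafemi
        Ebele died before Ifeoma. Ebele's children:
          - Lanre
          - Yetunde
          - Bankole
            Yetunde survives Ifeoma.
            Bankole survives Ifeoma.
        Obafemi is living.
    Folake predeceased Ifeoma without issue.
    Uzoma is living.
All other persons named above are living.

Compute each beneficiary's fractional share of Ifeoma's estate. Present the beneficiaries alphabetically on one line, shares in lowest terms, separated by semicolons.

There is no surviving spouse, so the entire estate passes to Ifeoma's descendants per capita at each generation.
At generation 1 (Temitope, Adaeze, Uzoma) there are 3 shares of (1)/3 = 1/3 each.
Living: Uzoma — each takes 1/3.
Deceased: Temitope and Adaeze. Their combined 2/3 is pooled and carried to generation 2.
At generation 2 (Dayo, Kehinde, Jide, Ebele, Obafemi) there are 5 shares of (2/3)/5 = 2/15 each.
Living: Dayo, Kehinde, Jide, and Obafemi — each takes 2/15.
Deceased: Ebele. That 2/15 share is carried to generation 3.
At generation 3 (Lanre, Yetunde, Bankole) there are 3 shares of (2/15)/3 = 2/45 each.
Living: Lanre, Yetunde, and Bankole — each takes 2/45.

Bankole 2/45; Dayo 2/15; Jide 2/15; Kehinde 2/15; Lanre 2/45; Obafemi 2/15; Uzoma 1/3; Yetunde 2/45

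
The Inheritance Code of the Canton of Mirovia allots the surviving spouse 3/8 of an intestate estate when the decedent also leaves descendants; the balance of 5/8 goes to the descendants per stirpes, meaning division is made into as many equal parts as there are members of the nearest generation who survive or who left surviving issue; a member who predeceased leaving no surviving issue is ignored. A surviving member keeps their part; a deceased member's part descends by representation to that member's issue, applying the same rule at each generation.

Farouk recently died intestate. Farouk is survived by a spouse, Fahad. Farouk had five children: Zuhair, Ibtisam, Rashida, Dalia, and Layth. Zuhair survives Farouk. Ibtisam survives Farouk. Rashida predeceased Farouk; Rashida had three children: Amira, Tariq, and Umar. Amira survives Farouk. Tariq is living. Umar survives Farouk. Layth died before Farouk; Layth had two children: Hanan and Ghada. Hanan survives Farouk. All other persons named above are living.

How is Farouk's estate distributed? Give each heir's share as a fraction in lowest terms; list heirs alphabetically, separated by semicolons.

Amira 1/24; Dalia 1/8; Fahad 3/8; Ghada 1/16; Hanan 1/16; Ibtisam 1/8; Tariq 1/24; Umar 1/24; Zuhair 1/8

Fahad, as surviving spouse, takes 3/8.
The remaining 5/8 passes to Farouk's descendants per stirpes.
The 5/8 is divided into 5 equal shares of 1/8 among Zuhair, Ibtisam, Rashida, Dalia, Layth.
Zuhair is living and takes 1/8.
Ibtisam is living and takes 1/8.
Rashida predeceased; the 1/8 allotted to Rashida's branch passes to Rashida's issue by representation.
The 1/8 is divided into 3 equal shares of 1/24 among Amira, Tariq, Umar.
Amira is living and takes 1/24.
Tariq is living and takes 1/24.
Umar is living and takes 1/24.
Dalia is living and takes 1/8.
Layth predeceased; the 1/8 allotted to Layth's branch passes to Layth's issue by representation.
The 1/8 is divided into 2 equal shares of 1/16 among Hanan, Ghada.
Hanan is living and takes 1/16.
Ghada is living and takes 1/16.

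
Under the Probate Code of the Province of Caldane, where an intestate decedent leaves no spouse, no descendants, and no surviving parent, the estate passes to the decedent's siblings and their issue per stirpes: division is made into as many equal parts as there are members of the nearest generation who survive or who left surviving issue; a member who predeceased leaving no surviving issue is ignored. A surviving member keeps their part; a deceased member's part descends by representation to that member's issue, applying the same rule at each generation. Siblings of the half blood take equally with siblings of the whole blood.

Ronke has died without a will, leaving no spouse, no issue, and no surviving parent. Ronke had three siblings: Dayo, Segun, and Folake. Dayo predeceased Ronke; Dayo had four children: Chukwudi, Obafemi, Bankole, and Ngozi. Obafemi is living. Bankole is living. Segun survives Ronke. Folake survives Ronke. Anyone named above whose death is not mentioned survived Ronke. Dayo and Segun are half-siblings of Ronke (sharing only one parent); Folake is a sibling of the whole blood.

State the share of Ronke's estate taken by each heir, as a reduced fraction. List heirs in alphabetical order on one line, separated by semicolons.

No spouse, descendants, or parent survives, so the estate passes to Ronke's siblings per stirpes.
Half-blood and whole-blood siblings take equally under the stated rule.
The estate is divided into 3 equal shares of 1/3 among Dayo, Segun, Folake.
Dayo predeceased; the 1/3 allotted to Dayo's branch passes to Dayo's issue by representation.
The 1/3 is divided into 4 equal shares of 1/12 among Chukwudi, Obafemi, Bankole, Ngozi.
Chukwudi is living and takes 1/12.
Obafemi is living and takes 1/12.
Bankole is living and takes 1/12.
Ngozi is living and takes 1/12.
Segun is living and takes 1/3.
Folake is living and takes 1/3.

Bankole 1/12; Chukwudi 1/12; Folake 1/3; Ngozi 1/12; Obafemi 1/12; Segun 1/3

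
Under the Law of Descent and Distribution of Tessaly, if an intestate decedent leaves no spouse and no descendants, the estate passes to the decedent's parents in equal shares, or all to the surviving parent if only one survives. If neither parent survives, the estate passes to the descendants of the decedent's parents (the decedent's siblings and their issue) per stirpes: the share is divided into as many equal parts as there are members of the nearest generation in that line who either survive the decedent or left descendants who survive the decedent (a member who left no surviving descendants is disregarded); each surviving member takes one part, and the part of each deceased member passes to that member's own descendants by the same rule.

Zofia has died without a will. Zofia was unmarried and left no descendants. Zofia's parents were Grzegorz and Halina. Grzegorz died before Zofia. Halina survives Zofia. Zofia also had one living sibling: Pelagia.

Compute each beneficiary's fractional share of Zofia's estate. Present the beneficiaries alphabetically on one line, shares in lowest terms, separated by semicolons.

Only one parent, Halina, survives, so Halina takes the entire estate. The siblings take nothing because a surviving parent has priority.

Halina 1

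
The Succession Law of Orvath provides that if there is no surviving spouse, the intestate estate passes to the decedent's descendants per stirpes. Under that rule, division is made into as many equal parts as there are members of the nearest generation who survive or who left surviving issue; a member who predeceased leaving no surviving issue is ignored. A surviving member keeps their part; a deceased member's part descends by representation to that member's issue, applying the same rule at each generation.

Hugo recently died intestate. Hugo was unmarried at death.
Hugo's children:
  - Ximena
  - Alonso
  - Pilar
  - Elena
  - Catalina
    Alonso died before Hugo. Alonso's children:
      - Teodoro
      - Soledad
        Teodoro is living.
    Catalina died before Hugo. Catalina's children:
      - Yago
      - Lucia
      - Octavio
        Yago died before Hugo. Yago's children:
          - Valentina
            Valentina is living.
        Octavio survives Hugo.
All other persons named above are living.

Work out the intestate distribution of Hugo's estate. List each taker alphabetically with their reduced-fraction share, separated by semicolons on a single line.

There is no surviving spouse, so the entire estate passes to Hugo's descendants per stirpes.
The estate is divided into 5 equal shares of 1/5 among Ximena, Alonso, Pilar, Elena, Catalina.
Ximena is living and takes 1/5.
Alonso predeceased; the 1/5 allotted to Alonso's branch passes to Alonso's issue by representation.
The 1/5 is divided into 2 equal shares of 1/10 among Teodoro, Soledad.
Teodoro is living and takes 1/10.
Soledad is living and takes 1/10.
Pilar is living and takes 1/5.
Elena is living and takes 1/5.
Catalina predeceased; the 1/5 allotted to Catalina's branch passes to Catalina's issue by representation.
The 1/5 is divided into 3 equal shares of 1/15 among Yago, Lucia, Octavio.
Yago predeceased; the 1/15 allotted to Yago's branch passes to Yago's issue by representation.
Valentina is the sole taker at this level and receives the full 1/15.
Lucia is living and takes 1/15.
Octavio is living and takes 1/15.

Elena 1/5; Lucia 1/15; Octavio 1/15; Pilar 1/5; Soledad 1/10; Teodoro 1/10; Valentina 1/15; Ximena 1/5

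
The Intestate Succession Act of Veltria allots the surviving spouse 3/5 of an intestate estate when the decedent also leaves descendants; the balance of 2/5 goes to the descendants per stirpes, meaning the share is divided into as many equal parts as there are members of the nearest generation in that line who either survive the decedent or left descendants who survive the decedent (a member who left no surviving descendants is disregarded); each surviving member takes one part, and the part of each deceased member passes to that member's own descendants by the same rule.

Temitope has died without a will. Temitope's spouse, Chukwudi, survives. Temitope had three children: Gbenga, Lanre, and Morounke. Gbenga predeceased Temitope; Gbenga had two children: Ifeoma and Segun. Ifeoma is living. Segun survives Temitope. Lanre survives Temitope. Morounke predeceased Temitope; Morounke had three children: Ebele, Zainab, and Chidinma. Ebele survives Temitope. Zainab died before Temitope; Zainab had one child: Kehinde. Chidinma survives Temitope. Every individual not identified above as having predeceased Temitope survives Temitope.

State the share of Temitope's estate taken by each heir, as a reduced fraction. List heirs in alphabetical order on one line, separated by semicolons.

Chidinma 2/45; Chukwudi 3/5; Ebele 2/45; Ifeoma 1/15; Kehinde 2/45; Lanre 2/15; Segun 1/15

Chukwudi, as surviving spouse, takes 3/5.
The remaining 2/5 passes to Temitope's descendants per stirpes.
The 2/5 is divided into 3 equal shares of 2/15 among Gbenga, Lanre, Morounke.
Gbenga predeceased; the 2/15 allotted to Gbenga's branch passes to Gbenga's issue by representation.
The 2/15 is divided into 2 equal shares of 1/15 among Ifeoma, Segun.
Ifeoma is living and takes 1/15.
Segun is living and takes 1/15.
Lanre is living and takes 2/15.
Morounke predeceased; the 2/15 allotted to Morounke's branch passes to Morounke's issue by representation.
The 2/15 is divided into 3 equal shares of 2/45 among Ebele, Zainab, Chidinma.
Ebele is living and takes 2/45.
Zainab predeceased; the 2/45 allotted to Zainab's branch passes to Zainab's issue by representation.
Kehinde is the sole taker at this level and receives the full 2/45.
Chidinma is living and takes 2/45.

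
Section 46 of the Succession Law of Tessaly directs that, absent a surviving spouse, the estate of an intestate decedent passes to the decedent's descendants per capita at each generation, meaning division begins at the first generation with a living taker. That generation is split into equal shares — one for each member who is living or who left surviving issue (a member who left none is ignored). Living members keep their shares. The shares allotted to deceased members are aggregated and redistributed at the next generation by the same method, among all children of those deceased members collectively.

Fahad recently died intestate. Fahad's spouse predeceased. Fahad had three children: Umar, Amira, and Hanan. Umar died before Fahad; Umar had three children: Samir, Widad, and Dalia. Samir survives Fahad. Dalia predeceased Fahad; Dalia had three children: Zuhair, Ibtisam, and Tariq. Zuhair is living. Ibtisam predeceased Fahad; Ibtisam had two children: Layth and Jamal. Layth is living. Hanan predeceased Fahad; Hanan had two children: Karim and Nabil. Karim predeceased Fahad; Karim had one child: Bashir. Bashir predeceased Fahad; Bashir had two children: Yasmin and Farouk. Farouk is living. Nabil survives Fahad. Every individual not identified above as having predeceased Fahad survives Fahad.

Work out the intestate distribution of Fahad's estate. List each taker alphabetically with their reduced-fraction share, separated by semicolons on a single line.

There is no surviving spouse, so the entire estate passes to Fahad's descendants per capita at each generation.
At generation 1 (Umar, Amira, Hanan) there are 3 shares of (1)/3 = 1/3 each.
Living: Amira — each takes 1/3.
Deceased: Umar and Hanan. Their combined 2/3 is pooled and carried to generation 2.
At generation 2 (Samir, Widad, Dalia, Karim, Nabil) there are 5 shares of (2/3)/5 = 2/15 each.
Living: Samir, Widad, and Nabil — each takes 2/15.
Deceased: Dalia and Karim. Their combined 4/15 is pooled and carried to generation 3.
At generation 3 (Zuhair, Ibtisam, Tariq, Bashir) there are 4 shares of (4/15)/4 = 1/15 each.
Living: Zuhair and Tariq — each takes 1/15.
Deceased: Ibtisam and Bashir. Their combined 2/15 is pooled and carried to generation 4.
At generation 4 (Layth, Jamal, Yasmin, Farouk) there are 4 shares of (2/15)/4 = 1/30 each.
Living: Layth, Jamal, Yasmin, and Farouk — each takes 1/30.

Amira 1/3; Farouk 1/30; Jamal 1/30; Layth 1/30; Nabil 2/15; Samir 2/15; Tariq 1/15; Widad 2/15; Yasmin 1/30; Zuhair 1/15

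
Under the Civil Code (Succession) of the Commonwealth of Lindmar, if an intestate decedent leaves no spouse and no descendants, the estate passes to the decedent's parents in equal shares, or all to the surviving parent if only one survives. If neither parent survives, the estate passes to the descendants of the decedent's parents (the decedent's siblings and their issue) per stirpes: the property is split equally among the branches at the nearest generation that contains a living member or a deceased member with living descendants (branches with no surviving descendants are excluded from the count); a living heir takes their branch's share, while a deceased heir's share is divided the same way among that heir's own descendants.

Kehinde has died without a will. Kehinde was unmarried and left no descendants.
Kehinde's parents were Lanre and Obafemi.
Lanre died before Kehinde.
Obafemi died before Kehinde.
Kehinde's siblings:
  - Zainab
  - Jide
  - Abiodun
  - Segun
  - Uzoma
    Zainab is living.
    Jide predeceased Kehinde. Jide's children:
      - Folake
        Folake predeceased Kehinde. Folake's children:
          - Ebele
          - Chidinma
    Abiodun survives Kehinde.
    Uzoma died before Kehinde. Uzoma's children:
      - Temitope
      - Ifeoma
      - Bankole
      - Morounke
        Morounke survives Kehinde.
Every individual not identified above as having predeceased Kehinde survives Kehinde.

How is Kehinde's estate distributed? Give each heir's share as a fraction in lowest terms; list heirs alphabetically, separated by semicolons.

Abiodun 1/5; Bankole 1/20; Chidinma 1/10; Ebele 1/10; Ifeoma 1/20; Morounke 1/20; Segun 1/5; Temitope 1/20; Zainab 1/5

Neither parent survives and there are no descendants, so the estate passes to Kehinde's siblings and their issue per stirpes.
The estate is divided into 5 equal shares of 1/5 among Zainab, Jide, Abiodun, Segun, Uzoma.
Zainab is living and takes 1/5.
Jide predeceased; the 1/5 allotted to Jide's branch passes to Jide's issue by representation.
Folake's line is the sole branch at this level, so the full 1/5 passes to Folake's issue by representation.
The 1/5 is divided into 2 equal shares of 1/10 among Ebele, Chidinma.
Ebele is living and takes 1/10.
Chidinma is living and takes 1/10.
Abiodun is living and takes 1/5.
Segun is living and takes 1/5.
Uzoma predeceased; the 1/5 allotted to Uzoma's branch passes to Uzoma's issue by representation.
The 1/5 is divided into 4 equal shares of 1/20 among Temitope, Ifeoma, Bankole, Morounke.
Temitope is living and takes 1/20.
Ifeoma is living and takes 1/20.
Bankole is living and takes 1/20.
Morounke is living and takes 1/20.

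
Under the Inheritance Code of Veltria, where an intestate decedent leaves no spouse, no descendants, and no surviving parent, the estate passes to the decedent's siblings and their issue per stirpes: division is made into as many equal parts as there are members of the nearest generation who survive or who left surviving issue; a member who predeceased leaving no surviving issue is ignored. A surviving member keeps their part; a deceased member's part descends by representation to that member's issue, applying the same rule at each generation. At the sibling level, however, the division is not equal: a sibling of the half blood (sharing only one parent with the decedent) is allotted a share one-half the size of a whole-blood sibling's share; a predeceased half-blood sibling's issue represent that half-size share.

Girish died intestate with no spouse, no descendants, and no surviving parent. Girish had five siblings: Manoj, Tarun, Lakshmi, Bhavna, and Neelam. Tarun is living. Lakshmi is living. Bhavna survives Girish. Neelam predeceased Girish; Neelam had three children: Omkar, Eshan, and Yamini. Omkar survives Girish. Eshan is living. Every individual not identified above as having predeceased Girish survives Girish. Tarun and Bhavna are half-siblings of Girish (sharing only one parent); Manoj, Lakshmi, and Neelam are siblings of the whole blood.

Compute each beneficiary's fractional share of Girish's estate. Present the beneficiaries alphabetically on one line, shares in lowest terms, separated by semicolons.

Bhavna 1/8; Eshan 1/12; Lakshmi 1/4; Manoj 1/4; Omkar 1/12; Tarun 1/8; Yamini 1/12

No spouse, descendants, or parent survives, so the estate passes to Girish's siblings per stirpes.
Half-blood siblings count for one-half the weight of whole-blood siblings at the initial division.
Dividing 1 in proportion to weights (total weight 4): Manoj (weight 1) → 1/4; Tarun (weight 1/2) → 1/8; Lakshmi (weight 1) → 1/4; Bhavna (weight 1/2) → 1/8; Neelam (weight 1) → 1/4.
Manoj is living and takes 1/4.
Tarun is living and takes 1/8.
Lakshmi is living and takes 1/4.
Bhavna is living and takes 1/8.
Neelam predeceased; the 1/4 allotted to Neelam's branch passes to Neelam's issue by representation.
The 1/4 is divided into 3 equal shares of 1/12 among Omkar, Eshan, Yamini.
Omkar is living and takes 1/12.
Eshan is living and takes 1/12.
Yamini is living and takes 1/12.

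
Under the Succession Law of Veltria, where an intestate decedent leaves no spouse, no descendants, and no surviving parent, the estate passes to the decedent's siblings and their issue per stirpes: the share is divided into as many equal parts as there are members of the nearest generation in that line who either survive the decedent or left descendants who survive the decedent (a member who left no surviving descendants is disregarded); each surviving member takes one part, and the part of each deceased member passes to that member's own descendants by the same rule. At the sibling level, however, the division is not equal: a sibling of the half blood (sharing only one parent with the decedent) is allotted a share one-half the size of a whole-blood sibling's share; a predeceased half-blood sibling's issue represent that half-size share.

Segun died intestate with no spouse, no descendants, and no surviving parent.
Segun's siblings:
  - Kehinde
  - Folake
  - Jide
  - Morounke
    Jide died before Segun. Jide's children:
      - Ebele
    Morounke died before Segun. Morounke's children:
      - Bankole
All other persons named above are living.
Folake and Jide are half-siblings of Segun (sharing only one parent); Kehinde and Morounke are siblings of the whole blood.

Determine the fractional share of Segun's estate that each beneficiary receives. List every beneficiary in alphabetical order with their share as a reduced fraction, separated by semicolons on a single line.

No spouse, descendants, or parent survives, so the estate passes to Segun's siblings per stirpes.
Half-blood siblings count for one-half the weight of whole-blood siblings at the initial division.
Dividing 1 in proportion to weights (total weight 3): Kehinde (weight 1) → 1/3; Folake (weight 1/2) → 1/6; Jide (weight 1/2) → 1/6; Morounke (weight 1) → 1/3.
Kehinde is living and takes 1/3.
Folake is living and takes 1/6.
Jide predeceased; the 1/6 allotted to Jide's branch passes to Jide's issue by representation.
Ebele is the sole taker at this level and receives the full 1/6.
Morounke predeceased; the 1/3 allotted to Morounke's branch passes to Morounke's issue by representation.
Bankole is the sole taker at this level and receives the full 1/3.

Bankole 1/3; Ebele 1/6; Folake 1/6; Kehinde 1/3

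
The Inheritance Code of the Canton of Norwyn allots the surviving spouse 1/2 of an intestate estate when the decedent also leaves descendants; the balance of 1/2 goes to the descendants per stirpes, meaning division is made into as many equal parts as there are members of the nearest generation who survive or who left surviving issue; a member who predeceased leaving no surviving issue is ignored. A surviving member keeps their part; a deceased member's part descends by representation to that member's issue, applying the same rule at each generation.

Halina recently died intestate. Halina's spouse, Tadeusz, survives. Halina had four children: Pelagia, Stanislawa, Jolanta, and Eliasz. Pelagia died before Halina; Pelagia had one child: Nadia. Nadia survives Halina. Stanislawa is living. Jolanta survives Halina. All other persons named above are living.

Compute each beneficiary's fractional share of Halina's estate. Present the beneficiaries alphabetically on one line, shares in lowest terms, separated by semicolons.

Eliasz 1/8; Jolanta 1/8; Nadia 1/8; Stanislawa 1/8; Tadeusz 1/2

Tadeusz, as surviving spouse, takes 1/2.
The remaining 1/2 passes to Halina's descendants per stirpes.
The 1/2 is divided into 4 equal shares of 1/8 among Pelagia, Stanislawa, Jolanta, Eliasz.
Pelagia predeceased; the 1/8 allotted to Pelagia's branch passes to Pelagia's issue by representation.
Nadia is the sole taker at this level and receives the full 1/8.
Stanislawa is living and takes 1/8.
Jolanta is living and takes 1/8.
Eliasz is living and takes 1/8.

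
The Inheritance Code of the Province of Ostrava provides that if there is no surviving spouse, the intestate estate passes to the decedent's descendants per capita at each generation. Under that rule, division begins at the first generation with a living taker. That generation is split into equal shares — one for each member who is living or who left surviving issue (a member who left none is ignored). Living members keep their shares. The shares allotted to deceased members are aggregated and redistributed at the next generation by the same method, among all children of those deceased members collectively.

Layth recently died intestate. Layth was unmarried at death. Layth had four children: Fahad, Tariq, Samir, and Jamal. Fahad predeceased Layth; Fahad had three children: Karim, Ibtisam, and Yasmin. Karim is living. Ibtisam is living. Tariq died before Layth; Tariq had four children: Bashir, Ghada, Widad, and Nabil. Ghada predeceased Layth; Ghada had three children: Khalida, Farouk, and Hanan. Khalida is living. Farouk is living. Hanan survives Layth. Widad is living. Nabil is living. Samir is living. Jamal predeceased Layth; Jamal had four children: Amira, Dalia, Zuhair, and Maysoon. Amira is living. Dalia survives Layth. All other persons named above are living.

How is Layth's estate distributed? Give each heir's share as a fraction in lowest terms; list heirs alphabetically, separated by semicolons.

There is no surviving spouse, so the entire estate passes to Layth's descendants per capita at each generation.
At generation 1 (Fahad, Tariq, Samir, Jamal) there are 4 shares of (1)/4 = 1/4 each.
Living: Samir — each takes 1/4.
Deceased: Fahad, Tariq, and Jamal. Their combined 3/4 is pooled and carried to generation 2.
At generation 2 (Karim, Ibtisam, Yasmin, Bashir, Ghada, Widad, Nabil, Amira, Dalia, Zuhair, Maysoon) there are 11 shares of (3/4)/11 = 3/44 each.
Living: Karim, Ibtisam, Yasmin, Bashir, Widad, Nabil, Amira, Dalia, Zuhair, and Maysoon — each takes 3/44.
Deceased: Ghada. That 3/44 share is carried to generation 3.
At generation 3 (Khalida, Farouk, Hanan) there are 3 shares of (3/44)/3 = 1/44 each.
Living: Khalida, Farouk, and Hanan — each takes 1/44.

Amira 3/44; Bashir 3/44; Dalia 3/44; Farouk 1/44; Hanan 1/44; Ibtisam 3/44; Karim 3/44; Khalida 1/44; Maysoon 3/44; Nabil 3/44; Samir 1/4; Widad 3/44; Yasmin 3/44; Zuhair 3/44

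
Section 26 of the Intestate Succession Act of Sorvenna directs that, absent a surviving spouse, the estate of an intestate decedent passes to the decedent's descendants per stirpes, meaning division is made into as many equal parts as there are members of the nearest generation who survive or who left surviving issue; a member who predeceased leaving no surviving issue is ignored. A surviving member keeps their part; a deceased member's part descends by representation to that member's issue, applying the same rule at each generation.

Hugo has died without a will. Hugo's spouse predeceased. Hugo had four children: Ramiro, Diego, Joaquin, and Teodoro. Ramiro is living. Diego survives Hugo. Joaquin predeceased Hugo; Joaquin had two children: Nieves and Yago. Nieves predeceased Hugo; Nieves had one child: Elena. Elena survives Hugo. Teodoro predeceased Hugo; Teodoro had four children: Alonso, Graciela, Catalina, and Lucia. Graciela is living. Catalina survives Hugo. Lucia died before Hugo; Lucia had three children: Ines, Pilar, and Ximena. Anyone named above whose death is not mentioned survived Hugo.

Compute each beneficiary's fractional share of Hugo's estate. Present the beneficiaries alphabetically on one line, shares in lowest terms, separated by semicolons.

There is no surviving spouse, so the entire estate passes to Hugo's descendants per stirpes.
The estate is divided into 4 equal shares of 1/4 among Ramiro, Diego, Joaquin, Teodoro.
Ramiro is living and takes 1/4.
Diego is living and takes 1/4.
Joaquin predeceased; the 1/4 allotted to Joaquin's branch passes to Joaquin's issue by representation.
The 1/4 is divided into 2 equal shares of 1/8 among Nieves, Yago.
Nieves predeceased; the 1/8 allotted to Nieves's branch passes to Nieves's issue by representation.
Elena is the sole taker at this level and receives the full 1/8.
Yago is living and takes 1/8.
Teodoro predeceased; the 1/4 allotted to Teodoro's branch passes to Teodoro's issue by representation.
The 1/4 is divided into 4 equal shares of 1/16 among Alonso, Graciela, Catalina, Lucia.
Alonso is living and takes 1/16.
Graciela is living and takes 1/16.
Catalina is living and takes 1/16.
Lucia predeceased; the 1/16 allotted to Lucia's branch passes to Lucia's issue by representation.
The 1/16 is divided into 3 equal shares of 1/48 among Ines, Pilar, Ximena.
Ines is living and takes 1/48.
Pilar is living and takes 1/48.
Ximena is living and takes 1/48.

Alonso 1/16; Catalina 1/16; Diego 1/4; Elena 1/8; Graciela 1/16; Ines 1/48; Pilar 1/48; Ramiro 1/4; Ximena 1/48; Yago 1/8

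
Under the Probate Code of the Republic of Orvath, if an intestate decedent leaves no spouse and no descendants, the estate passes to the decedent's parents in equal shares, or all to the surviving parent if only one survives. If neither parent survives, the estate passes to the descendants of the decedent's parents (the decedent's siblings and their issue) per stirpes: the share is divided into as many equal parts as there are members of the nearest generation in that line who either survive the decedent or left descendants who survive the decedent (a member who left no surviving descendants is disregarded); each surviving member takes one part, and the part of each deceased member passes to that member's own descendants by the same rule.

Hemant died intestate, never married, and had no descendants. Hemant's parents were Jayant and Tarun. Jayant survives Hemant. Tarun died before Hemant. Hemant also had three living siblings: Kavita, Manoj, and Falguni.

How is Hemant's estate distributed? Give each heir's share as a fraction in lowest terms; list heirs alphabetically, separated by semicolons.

Jayant 1

Only one parent, Jayant, survives, so Jayant takes the entire estate. The siblings take nothing because a surviving parent has priority.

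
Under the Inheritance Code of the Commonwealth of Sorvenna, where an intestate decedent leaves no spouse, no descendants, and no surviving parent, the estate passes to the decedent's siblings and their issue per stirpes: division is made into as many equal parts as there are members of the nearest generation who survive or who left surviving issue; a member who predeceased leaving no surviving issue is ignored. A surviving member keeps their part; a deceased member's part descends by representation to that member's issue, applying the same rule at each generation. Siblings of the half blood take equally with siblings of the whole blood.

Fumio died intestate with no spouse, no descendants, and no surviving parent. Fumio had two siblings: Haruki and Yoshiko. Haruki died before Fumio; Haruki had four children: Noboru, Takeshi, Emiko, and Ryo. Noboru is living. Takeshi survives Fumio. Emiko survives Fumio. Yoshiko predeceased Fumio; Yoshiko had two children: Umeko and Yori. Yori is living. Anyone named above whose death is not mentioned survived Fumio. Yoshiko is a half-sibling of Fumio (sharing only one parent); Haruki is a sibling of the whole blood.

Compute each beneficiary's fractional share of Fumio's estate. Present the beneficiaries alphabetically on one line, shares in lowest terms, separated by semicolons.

No spouse, descendants, or parent survives, so the estate passes to Fumio's siblings per stirpes.
Half-blood and whole-blood siblings take equally under the stated rule.
The estate is divided into 2 equal shares of 1/2 among Haruki, Yoshiko.
Haruki predeceased; the 1/2 allotted to Haruki's branch passes to Haruki's issue by representation.
The 1/2 is divided into 4 equal shares of 1/8 among Noboru, Takeshi, Emiko, Ryo.
Noboru is living and takes 1/8.
Takeshi is living and takes 1/8.
Emiko is living and takes 1/8.
Ryo is living and takes 1/8.
Yoshiko predeceased; the 1/2 allotted to Yoshiko's branch passes to Yoshiko's issue by representation.
The 1/2 is divided into 2 equal shares of 1/4 among Umeko, Yori.
Umeko is living and takes 1/4.
Yori is living and takes 1/4.

Emiko 1/8; Noboru 1/8; Ryo 1/8; Takeshi 1/8; Umeko 1/4; Yori 1/4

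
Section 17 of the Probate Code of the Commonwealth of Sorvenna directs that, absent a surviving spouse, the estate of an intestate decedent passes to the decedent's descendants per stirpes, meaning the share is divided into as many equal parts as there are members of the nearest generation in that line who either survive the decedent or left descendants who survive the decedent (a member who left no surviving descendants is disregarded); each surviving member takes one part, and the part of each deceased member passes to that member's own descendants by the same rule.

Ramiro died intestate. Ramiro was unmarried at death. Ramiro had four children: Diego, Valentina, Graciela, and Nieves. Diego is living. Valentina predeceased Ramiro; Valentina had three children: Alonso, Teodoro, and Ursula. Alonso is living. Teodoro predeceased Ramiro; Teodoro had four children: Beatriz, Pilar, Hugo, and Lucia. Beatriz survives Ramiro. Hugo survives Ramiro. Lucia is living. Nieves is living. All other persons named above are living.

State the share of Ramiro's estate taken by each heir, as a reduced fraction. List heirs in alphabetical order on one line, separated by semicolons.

There is no surviving spouse, so the entire estate passes to Ramiro's descendants per stirpes.
The estate is divided into 4 equal shares of 1/4 among Diego, Valentina, Graciela, Nieves.
Diego is living and takes 1/4.
Valentina predeceased; the 1/4 allotted to Valentina's branch passes to Valentina's issue by representation.
The 1/4 is divided into 3 equal shares of 1/12 among Alonso, Teodoro, Ursula.
Alonso is living and takes 1/12.
Teodoro predeceased; the 1/12 allotted to Teodoro's branch passes to Teodoro's issue by representation.
The 1/12 is divided into 4 equal shares of 1/48 among Beatriz, Pilar, Hugo, Lucia.
Beatriz is living and takes 1/48.
Pilar is living and takes 1/48.
Hugo is living and takes 1/48.
Lucia is living and takes 1/48.
Ursula is living and takes 1/12.
Graciela is living and takes 1/4.
Nieves is living and takes 1/4.

Alonso 1/12; Beatriz 1/48; Diego 1/4; Graciela 1/4; Hugo 1/48; Lucia 1/48; Nieves 1/4; Pilar 1/48; Ursula 1/12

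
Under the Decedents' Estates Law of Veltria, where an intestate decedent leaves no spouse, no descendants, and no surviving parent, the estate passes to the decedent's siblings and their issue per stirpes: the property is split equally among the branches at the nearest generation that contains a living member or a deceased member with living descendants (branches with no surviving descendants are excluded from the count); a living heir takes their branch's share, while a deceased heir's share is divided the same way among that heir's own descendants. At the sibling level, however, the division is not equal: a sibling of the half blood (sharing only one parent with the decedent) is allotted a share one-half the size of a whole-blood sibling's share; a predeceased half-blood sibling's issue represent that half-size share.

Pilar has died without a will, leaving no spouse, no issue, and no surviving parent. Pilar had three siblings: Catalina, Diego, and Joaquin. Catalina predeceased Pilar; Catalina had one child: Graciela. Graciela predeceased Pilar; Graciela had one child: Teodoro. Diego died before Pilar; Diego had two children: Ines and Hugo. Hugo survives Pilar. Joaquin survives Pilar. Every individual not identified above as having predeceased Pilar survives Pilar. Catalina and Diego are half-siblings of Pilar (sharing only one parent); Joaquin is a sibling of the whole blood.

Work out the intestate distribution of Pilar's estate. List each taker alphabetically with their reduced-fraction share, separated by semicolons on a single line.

Hugo 1/8; Ines 1/8; Joaquin 1/2; Teodoro 1/4

No spouse, descendants, or parent survives, so the estate passes to Pilar's siblings per stirpes.
Half-blood siblings count for one-half the weight of whole-blood siblings at the initial division.
Dividing 1 in proportion to weights (total weight 2): Catalina (weight 1/2) → 1/4; Diego (weight 1/2) → 1/4; Joaquin (weight 1) → 1/2.
Catalina predeceased; the 1/4 allotted to Catalina's branch passes to Catalina's issue by representation.
Graciela's line is the sole branch at this level, so the full 1/4 passes to Graciela's issue by representation.
Teodoro is the sole taker at this level and receives the full 1/4.
Diego predeceased; the 1/4 allotted to Diego's branch passes to Diego's issue by representation.
The 1/4 is divided into 2 equal shares of 1/8 among Ines, Hugo.
Ines is living and takes 1/8.
Hugo is living and takes 1/8.
Joaquin is living and takes 1/2.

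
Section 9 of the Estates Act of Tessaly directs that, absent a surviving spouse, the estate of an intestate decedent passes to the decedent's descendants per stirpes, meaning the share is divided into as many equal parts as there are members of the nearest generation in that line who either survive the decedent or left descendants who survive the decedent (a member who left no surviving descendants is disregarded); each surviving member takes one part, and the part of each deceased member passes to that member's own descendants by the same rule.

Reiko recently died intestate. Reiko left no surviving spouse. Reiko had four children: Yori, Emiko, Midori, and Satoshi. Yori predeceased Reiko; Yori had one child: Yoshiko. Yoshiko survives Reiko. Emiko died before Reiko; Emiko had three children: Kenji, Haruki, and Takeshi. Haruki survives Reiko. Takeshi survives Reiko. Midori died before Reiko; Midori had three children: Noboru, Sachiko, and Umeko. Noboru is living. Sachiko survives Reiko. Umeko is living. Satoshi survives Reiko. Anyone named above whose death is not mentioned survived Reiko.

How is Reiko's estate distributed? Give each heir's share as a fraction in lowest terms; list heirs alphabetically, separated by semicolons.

There is no surviving spouse, so the entire estate passes to Reiko's descendants per stirpes.
The estate is divided into 4 equal shares of 1/4 among Yori, Emiko, Midori, Satoshi.
Yori predeceased; the 1/4 allotted to Yori's branch passes to Yori's issue by representation.
Yoshiko is the sole taker at this level and receives the full 1/4.
Emiko predeceased; the 1/4 allotted to Emiko's branch passes to Emiko's issue by representation.
The 1/4 is divided into 3 equal shares of 1/12 among Kenji, Haruki, Takeshi.
Kenji is living and takes 1/12.
Haruki is living and takes 1/12.
Takeshi is living and takes 1/12.
Midori predeceased; the 1/4 allotted to Midori's branch passes to Midori's issue by representation.
The 1/4 is divided into 3 equal shares of 1/12 among Noboru, Sachiko, Umeko.
Noboru is living and takes 1/12.
Sachiko is living and takes 1/12.
Umeko is living and takes 1/12.
Satoshi is living and takes 1/4.

Haruki 1/12; Kenji 1/12; Noboru 1/12; Sachiko 1/12; Satoshi 1/4; Takeshi 1/12; Umeko 1/12; Yoshiko 1/4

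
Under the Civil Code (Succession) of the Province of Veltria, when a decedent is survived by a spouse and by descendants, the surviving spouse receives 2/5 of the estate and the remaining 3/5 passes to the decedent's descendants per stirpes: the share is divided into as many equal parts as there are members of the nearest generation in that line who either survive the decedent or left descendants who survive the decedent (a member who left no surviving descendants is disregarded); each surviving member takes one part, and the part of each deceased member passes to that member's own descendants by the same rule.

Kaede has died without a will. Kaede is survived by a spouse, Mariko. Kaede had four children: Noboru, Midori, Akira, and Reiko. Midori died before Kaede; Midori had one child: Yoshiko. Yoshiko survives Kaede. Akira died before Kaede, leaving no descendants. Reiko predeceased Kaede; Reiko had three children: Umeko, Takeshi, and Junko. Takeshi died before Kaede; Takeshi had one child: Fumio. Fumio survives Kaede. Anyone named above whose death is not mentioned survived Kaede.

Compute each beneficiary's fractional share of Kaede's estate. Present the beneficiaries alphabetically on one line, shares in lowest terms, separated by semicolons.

Mariko, as surviving spouse, takes 2/5.
The remaining 3/5 passes to Kaede's descendants per stirpes.
Akira left no surviving issue, so that branch lapses and is disregarded.
The 3/5 is divided into 3 equal shares of 1/5 among Noboru, Midori, Reiko.
Noboru is living and takes 1/5.
Midori predeceased; the 1/5 allotted to Midori's branch passes to Midori's issue by representation.
Yoshiko is the sole taker at this level and receives the full 1/5.
Reiko predeceased; the 1/5 allotted to Reiko's branch passes to Reiko's issue by representation.
The 1/5 is divided into 3 equal shares of 1/15 among Umeko, Takeshi, Junko.
Umeko is living and takes 1/15.
Takeshi predeceased; the 1/15 allotted to Takeshi's branch passes to Takeshi's issue by representation.
Fumio is the sole taker at this level and receives the full 1/15.
Junko is living and takes 1/15.

Fumio 1/15; Junko 1/15; Mariko 2/5; Noboru 1/5; Umeko 1/15; Yoshiko 1/5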